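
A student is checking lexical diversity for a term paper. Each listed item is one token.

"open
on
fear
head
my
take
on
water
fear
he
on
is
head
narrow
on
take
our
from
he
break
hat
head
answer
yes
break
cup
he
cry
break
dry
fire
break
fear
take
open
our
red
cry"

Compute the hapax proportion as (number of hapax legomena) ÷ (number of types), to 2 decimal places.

0.57

Frequencies: on:4, break:4, fear:3, head:3, take:3, he:3, open:2, our:2, cry:2, my:1, water:1, is:1, narrow:1, from:1, hat:1, answer:1, yes:1, cup:1, dry:1, fire:1, … (1 more, each freq 1)
Hapax count = 12; type count = 21.
Ratio = 12 / 21 = 0.57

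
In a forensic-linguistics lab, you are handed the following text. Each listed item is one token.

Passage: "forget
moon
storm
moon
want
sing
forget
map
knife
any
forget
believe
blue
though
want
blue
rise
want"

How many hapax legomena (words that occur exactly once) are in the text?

Frequencies: forget:3, want:3, moon:2, blue:2, storm:1, sing:1, map:1, knife:1, any:1, believe:1, though:1, rise:1
Hapax (freq=1): any, believe, knife, map, rise, sing, storm, though

8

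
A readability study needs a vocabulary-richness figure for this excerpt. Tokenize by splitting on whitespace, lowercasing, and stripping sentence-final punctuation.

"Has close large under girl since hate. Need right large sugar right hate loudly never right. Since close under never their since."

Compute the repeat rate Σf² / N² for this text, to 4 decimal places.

0.0909

Frequencies: since:3, right:3, close:2, large:2, under:2, hate:2, never:2, has:1, girl:1, need:1, sugar:1, loudly:1, their:1
Σf² = 44; N² = 484
Repeat rate = 44 / 484 = 0.0909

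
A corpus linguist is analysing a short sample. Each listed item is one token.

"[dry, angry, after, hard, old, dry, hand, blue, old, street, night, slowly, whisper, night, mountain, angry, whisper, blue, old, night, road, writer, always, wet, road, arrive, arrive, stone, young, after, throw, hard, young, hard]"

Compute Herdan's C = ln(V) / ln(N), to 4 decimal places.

N = 34, V = 20.
ln(V) = 2.995732, ln(N) = 3.526361
C = 2.995732 / 3.526361 = 0.8495

0.8495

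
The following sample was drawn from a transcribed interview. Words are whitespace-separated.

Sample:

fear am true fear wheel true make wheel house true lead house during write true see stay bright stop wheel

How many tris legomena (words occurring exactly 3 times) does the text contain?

1

Frequencies: true:4, wheel:3, fear:2, house:2, am:1, make:1, lead:1, during:1, write:1, see:1, stay:1, bright:1, stop:1
Words with frequency 3: wheel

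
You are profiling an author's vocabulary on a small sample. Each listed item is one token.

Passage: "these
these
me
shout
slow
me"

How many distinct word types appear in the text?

4

Distinct types: {me, shout, slow, these}
V = 4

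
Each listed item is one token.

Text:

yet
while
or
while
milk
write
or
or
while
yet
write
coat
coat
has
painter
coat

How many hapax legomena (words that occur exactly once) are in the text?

3

Frequencies: while:3, or:3, coat:3, yet:2, write:2, milk:1, has:1, painter:1
Hapax (freq=1): has, milk, painter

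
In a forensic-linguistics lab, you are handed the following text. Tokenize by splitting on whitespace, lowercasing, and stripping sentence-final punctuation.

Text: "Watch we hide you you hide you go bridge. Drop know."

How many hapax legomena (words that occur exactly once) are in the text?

6

Frequencies: you:3, hide:2, watch:1, we:1, go:1, bridge:1, drop:1, know:1
Hapax (freq=1): bridge, drop, go, know, watch, we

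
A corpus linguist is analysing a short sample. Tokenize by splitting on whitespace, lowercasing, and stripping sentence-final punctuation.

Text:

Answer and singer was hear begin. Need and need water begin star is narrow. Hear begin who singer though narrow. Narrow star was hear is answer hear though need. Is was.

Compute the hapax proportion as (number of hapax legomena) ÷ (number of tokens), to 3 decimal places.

0.065

Frequencies: hear:4, was:3, begin:3, need:3, is:3, narrow:3, answer:2, and:2, singer:2, star:2, though:2, water:1, who:1
Hapax count = 2; token count = 31.
Ratio = 2 / 31 = 0.065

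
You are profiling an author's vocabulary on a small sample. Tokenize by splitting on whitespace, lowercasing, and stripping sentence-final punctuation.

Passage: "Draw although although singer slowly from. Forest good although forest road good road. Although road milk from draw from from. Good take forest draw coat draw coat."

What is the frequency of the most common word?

4

Frequencies: draw:4, although:4, from:4, forest:3, good:3, road:3, coat:2, singer:1, slowly:1, milk:1, take:1
Most common: 'draw' with frequency 4.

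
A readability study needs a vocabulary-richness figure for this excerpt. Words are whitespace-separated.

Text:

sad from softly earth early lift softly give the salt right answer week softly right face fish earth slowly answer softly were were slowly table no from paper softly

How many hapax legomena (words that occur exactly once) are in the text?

Frequencies: softly:5, from:2, earth:2, right:2, answer:2, slowly:2, were:2, sad:1, early:1, lift:1, give:1, the:1, salt:1, week:1, face:1, fish:1, table:1, no:1, paper:1
Hapax (freq=1): early, face, fish, give, lift, no, paper, sad, salt, table, the, week

12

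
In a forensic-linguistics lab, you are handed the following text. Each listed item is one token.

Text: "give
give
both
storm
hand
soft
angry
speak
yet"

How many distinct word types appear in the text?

Distinct types: {angry, both, give, hand, soft, speak, storm, yet}
V = 8

8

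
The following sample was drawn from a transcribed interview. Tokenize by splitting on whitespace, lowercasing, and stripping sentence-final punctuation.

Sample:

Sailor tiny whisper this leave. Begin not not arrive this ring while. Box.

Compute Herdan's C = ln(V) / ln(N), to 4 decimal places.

0.9349

N = 13, V = 11.
ln(V) = 2.397895, ln(N) = 2.564949
C = 2.397895 / 2.564949 = 0.9349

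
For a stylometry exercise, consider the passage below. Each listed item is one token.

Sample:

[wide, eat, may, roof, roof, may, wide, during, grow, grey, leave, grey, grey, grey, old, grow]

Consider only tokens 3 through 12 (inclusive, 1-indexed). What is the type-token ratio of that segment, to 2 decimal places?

Segment tokens 3–12: may, roof, roof, may, wide, during, grow, grey, leave, grey
Segment N = 10, segment V = 7.
TTR = 7 / 10 = 0.70

0.70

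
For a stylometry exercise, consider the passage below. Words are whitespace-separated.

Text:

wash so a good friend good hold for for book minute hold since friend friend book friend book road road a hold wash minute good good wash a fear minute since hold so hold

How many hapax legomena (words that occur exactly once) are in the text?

1

Frequencies: hold:5, good:4, friend:4, wash:3, a:3, book:3, minute:3, so:2, for:2, since:2, road:2, fear:1
Hapax (freq=1): fear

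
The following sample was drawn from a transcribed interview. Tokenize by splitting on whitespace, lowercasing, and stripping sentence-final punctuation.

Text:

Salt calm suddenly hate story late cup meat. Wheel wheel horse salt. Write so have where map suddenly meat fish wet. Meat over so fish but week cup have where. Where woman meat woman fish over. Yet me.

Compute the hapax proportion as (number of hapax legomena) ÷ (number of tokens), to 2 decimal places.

Frequencies: meat:4, where:3, fish:3, salt:2, suddenly:2, cup:2, wheel:2, so:2, have:2, over:2, woman:2, calm:1, hate:1, story:1, late:1, horse:1, write:1, map:1, wet:1, but:1, … (3 more, each freq 1)
Hapax count = 12; token count = 38.
Ratio = 12 / 38 = 0.32

0.32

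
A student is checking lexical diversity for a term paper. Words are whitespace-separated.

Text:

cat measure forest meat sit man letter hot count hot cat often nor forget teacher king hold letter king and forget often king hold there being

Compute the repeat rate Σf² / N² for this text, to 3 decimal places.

0.065

Frequencies: king:3, cat:2, letter:2, hot:2, often:2, forget:2, hold:2, measure:1, forest:1, meat:1, sit:1, man:1, count:1, nor:1, teacher:1, and:1, there:1, being:1
Σf² = 44; N² = 676
Repeat rate = 44 / 676 = 0.065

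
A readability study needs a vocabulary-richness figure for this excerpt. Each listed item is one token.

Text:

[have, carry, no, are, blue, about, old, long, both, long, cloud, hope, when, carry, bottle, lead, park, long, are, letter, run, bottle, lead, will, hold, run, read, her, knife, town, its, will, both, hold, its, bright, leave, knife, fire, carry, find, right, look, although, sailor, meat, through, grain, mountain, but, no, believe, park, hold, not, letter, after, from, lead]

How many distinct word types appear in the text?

41

Distinct types: {about, after, although, are, believe, blue, both, bottle, bright, but, carry, cloud, find, fire, from, grain, have, her, hold, hope, its, knife, lead, leave, letter, long, look, meat, mountain, no, not, old, park, read, right, run, sailor, through, town, when, will}
V = 41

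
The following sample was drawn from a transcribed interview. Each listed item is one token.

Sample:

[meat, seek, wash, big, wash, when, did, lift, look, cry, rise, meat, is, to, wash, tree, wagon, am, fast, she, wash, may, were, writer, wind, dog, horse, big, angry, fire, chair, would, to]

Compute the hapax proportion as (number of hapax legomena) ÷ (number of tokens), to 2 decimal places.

0.70

Frequencies: wash:4, meat:2, big:2, to:2, seek:1, when:1, did:1, lift:1, look:1, cry:1, rise:1, is:1, tree:1, wagon:1, am:1, fast:1, she:1, may:1, were:1, writer:1, … (7 more, each freq 1)
Hapax count = 23; token count = 33.
Ratio = 23 / 33 = 0.70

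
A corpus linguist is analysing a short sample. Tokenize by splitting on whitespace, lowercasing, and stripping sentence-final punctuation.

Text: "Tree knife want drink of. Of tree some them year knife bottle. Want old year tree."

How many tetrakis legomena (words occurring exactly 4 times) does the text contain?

0

Frequencies: tree:3, knife:2, want:2, of:2, year:2, drink:1, some:1, them:1, bottle:1, old:1
Words with frequency 4: (none)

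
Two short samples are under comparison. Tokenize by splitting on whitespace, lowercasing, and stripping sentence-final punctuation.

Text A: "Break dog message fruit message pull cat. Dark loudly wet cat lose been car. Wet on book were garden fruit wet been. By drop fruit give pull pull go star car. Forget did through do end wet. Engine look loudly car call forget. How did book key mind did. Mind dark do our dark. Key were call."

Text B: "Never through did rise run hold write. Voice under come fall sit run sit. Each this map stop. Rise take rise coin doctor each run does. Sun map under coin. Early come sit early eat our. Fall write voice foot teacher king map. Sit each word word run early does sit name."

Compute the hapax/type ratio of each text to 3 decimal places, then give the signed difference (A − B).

-0.032

A: hapax=16, V=33, ratio=0.485
B: hapax=15, V=29, ratio=0.517
Difference = 0.485 − 0.517 = -0.032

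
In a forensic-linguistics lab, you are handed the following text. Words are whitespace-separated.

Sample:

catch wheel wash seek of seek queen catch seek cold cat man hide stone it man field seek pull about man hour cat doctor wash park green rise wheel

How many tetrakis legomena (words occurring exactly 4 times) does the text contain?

1

Frequencies: seek:4, man:3, catch:2, wheel:2, wash:2, cat:2, of:1, queen:1, cold:1, hide:1, stone:1, it:1, field:1, pull:1, about:1, hour:1, doctor:1, park:1, green:1, rise:1
Words with frequency 4: seek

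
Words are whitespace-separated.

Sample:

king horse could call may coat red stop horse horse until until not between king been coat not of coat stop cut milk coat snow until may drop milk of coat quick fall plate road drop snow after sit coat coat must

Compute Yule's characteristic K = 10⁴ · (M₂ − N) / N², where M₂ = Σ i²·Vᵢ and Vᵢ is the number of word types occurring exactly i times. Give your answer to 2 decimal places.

Frequencies: coat:7, horse:3, until:3, king:2, may:2, stop:2, not:2, of:2, milk:2, snow:2, drop:2, could:1, call:1, red:1, between:1, been:1, cut:1, quick:1, fall:1, plate:1, … (4 more, each freq 1)
N = 42. Frequency spectrum: V_1=13, V_2=8, V_3=2, V_7=1
M₂ = 1²·13 + 2²·8 + 3²·2 + 7²·1 = 112
K = 10000 × (112 − 42) / 42² = 396.83

396.83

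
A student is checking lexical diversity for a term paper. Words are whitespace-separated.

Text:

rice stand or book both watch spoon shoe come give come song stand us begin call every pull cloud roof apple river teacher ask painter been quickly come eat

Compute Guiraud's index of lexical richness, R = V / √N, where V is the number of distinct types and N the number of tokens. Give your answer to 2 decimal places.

N = 29, V = 26.
√N = 5.385165
R = 26 / 5.385165 = 4.83

4.83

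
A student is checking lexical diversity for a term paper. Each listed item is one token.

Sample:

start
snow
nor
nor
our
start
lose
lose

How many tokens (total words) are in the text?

Tokens: start, snow, nor, nor, our, start, lose, lose
N = 8

8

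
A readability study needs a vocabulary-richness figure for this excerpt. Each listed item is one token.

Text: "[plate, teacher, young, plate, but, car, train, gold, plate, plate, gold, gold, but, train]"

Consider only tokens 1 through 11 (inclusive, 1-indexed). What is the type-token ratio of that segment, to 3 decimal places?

Segment tokens 1–11: plate, teacher, young, plate, but, car, train, gold, plate, plate, gold
Segment N = 11, segment V = 7.
TTR = 7 / 11 = 0.636

0.636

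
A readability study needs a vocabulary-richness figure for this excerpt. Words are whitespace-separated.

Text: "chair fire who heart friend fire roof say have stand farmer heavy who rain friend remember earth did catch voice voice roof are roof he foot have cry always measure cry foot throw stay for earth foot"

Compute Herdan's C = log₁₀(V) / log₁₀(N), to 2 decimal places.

0.90

N = 37, V = 26.
log₁₀(V) = 1.414973, log₁₀(N) = 1.568202
C = 1.414973 / 1.568202 = 0.90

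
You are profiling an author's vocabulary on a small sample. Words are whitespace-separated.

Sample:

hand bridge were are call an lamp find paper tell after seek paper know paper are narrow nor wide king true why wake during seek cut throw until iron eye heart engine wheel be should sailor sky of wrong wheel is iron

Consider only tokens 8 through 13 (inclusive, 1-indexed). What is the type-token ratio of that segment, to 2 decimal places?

Segment tokens 8–13: find, paper, tell, after, seek, paper
Segment N = 6, segment V = 5.
TTR = 5 / 6 = 0.83

0.83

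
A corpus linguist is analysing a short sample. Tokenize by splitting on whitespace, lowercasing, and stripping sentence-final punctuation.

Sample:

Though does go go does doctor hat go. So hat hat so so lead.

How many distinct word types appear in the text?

Distinct types: {doctor, does, go, hat, lead, so, though}
V = 7

7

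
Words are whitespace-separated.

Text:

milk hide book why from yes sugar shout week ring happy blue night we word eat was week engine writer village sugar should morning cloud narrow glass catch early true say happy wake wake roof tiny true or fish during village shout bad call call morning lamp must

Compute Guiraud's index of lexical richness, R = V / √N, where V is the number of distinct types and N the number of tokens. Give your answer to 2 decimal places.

N = 48, V = 39.
√N = 6.928203
R = 39 / 6.928203 = 5.63

5.63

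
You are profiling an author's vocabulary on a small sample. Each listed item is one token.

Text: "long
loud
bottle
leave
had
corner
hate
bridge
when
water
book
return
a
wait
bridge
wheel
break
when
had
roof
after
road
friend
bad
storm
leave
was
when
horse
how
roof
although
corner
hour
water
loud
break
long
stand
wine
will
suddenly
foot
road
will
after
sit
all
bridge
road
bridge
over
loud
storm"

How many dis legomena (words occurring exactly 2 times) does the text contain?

Frequencies: bridge:4, loud:3, when:3, road:3, long:2, leave:2, had:2, corner:2, water:2, break:2, roof:2, after:2, storm:2, will:2, bottle:1, hate:1, book:1, return:1, a:1, wait:1, … (15 more, each freq 1)
Words with frequency 2: after, break, corner, had, leave, long, roof, storm, water, will

10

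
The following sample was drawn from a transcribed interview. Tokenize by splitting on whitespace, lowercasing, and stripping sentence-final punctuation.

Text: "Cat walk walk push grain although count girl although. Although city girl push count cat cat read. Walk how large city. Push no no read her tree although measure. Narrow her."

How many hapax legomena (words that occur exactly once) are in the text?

Frequencies: although:4, cat:3, walk:3, push:3, count:2, girl:2, city:2, read:2, no:2, her:2, grain:1, how:1, large:1, tree:1, measure:1, narrow:1
Hapax (freq=1): grain, how, large, measure, narrow, tree

6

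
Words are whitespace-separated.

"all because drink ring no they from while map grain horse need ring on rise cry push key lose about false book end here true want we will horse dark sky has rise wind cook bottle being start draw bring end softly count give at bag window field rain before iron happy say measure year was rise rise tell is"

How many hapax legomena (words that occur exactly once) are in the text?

Frequencies: rise:4, ring:2, horse:2, end:2, all:1, because:1, drink:1, no:1, they:1, from:1, while:1, map:1, grain:1, need:1, on:1, cry:1, push:1, key:1, lose:1, about:1, … (34 more, each freq 1)
Hapax (freq=1): about, all, at, bag, because, before, being, book, bottle, bring, cook, count, cry, dark, draw, drink, false, field, from, give, grain, happy, has, here, iron, is, key, lose, map, measure, need, no, on, push, rain, say, sky, softly, start, tell, they, true, want, was, we, while, will, wind, window, year

50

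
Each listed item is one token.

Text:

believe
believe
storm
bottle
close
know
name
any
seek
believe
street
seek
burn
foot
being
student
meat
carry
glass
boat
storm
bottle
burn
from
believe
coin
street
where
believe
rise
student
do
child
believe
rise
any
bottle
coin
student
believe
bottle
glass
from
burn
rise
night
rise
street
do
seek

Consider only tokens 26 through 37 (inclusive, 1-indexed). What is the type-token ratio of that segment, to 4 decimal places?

0.8333

Segment tokens 26–37: coin, street, where, believe, rise, student, do, child, believe, rise, any, bottle
Segment N = 12, segment V = 10.
TTR = 10 / 12 = 0.8333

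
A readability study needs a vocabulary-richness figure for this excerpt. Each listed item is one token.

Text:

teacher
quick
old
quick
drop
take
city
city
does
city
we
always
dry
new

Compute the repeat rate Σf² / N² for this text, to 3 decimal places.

Frequencies: city:3, quick:2, teacher:1, old:1, drop:1, take:1, does:1, we:1, always:1, dry:1, new:1
Σf² = 22; N² = 196
Repeat rate = 22 / 196 = 0.112

0.112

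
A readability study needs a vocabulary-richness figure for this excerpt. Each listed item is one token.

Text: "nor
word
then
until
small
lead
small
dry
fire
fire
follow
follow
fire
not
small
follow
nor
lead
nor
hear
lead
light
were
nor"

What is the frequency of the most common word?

Frequencies: nor:4, small:3, lead:3, fire:3, follow:3, word:1, then:1, until:1, dry:1, not:1, hear:1, light:1, were:1
Most common: 'nor' with frequency 4.

4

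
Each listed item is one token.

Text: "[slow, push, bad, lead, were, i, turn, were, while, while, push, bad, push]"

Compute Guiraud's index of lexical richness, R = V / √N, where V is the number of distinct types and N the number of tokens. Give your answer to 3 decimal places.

2.219

N = 13, V = 8.
√N = 3.605551
R = 8 / 3.605551 = 2.219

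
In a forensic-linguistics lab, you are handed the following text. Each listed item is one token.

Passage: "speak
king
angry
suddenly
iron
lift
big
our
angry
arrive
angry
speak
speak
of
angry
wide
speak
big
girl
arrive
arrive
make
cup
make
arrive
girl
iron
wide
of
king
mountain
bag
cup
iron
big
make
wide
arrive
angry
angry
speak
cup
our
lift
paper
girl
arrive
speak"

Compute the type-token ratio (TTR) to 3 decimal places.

N = 48 tokens, V = 17 types.
TTR = V / N = 17 / 48 = 0.354

0.354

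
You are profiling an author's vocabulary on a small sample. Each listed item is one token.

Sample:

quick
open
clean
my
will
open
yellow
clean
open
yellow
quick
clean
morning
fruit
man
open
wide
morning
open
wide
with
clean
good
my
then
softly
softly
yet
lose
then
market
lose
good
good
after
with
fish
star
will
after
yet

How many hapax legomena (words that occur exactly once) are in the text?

Frequencies: open:5, clean:4, good:3, quick:2, my:2, will:2, yellow:2, morning:2, wide:2, with:2, then:2, softly:2, yet:2, lose:2, after:2, fruit:1, man:1, market:1, fish:1, star:1
Hapax (freq=1): fish, fruit, man, market, star

5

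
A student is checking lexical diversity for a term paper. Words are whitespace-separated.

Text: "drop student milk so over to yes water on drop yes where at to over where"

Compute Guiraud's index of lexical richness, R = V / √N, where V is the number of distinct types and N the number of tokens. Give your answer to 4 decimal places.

N = 16, V = 11.
√N = 4.000000
R = 11 / 4.000000 = 2.7500

2.7500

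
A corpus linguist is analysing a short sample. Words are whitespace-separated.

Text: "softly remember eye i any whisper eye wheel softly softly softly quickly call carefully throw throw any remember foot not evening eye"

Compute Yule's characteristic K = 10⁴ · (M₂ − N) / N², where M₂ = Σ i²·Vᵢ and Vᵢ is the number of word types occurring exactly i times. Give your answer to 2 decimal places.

495.87

Frequencies: softly:4, eye:3, remember:2, any:2, throw:2, i:1, whisper:1, wheel:1, quickly:1, call:1, carefully:1, foot:1, not:1, evening:1
N = 22. Frequency spectrum: V_1=9, V_2=3, V_3=1, V_4=1
M₂ = 1²·9 + 2²·3 + 3²·1 + 4²·1 = 46
K = 10000 × (46 − 22) / 22² = 495.87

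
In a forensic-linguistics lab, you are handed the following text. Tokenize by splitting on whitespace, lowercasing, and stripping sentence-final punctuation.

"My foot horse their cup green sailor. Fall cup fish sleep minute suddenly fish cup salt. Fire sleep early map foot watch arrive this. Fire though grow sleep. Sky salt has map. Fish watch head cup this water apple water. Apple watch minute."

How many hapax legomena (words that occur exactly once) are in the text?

14

Frequencies: cup:4, fish:3, sleep:3, watch:3, foot:2, minute:2, salt:2, fire:2, map:2, this:2, water:2, apple:2, my:1, horse:1, their:1, green:1, sailor:1, fall:1, suddenly:1, early:1, … (6 more, each freq 1)
Hapax (freq=1): arrive, early, fall, green, grow, has, head, horse, my, sailor, sky, suddenly, their, though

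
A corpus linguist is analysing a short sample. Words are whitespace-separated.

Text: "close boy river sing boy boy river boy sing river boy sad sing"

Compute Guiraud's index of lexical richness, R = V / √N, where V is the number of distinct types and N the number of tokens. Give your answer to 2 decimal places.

N = 13, V = 5.
√N = 3.605551
R = 5 / 3.605551 = 1.39

1.39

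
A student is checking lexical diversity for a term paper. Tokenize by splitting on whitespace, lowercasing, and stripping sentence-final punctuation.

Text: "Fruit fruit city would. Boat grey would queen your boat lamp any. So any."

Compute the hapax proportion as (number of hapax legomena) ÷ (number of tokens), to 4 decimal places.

0.4286

Frequencies: fruit:2, would:2, boat:2, any:2, city:1, grey:1, queen:1, your:1, lamp:1, so:1
Hapax count = 6; token count = 14.
Ratio = 6 / 14 = 0.4286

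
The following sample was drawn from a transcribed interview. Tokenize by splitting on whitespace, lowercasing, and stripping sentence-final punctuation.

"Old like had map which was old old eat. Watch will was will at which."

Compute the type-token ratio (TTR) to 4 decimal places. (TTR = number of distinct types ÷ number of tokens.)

0.6667

N = 15 tokens, V = 10 types.
TTR = V / N = 10 / 15 = 0.6667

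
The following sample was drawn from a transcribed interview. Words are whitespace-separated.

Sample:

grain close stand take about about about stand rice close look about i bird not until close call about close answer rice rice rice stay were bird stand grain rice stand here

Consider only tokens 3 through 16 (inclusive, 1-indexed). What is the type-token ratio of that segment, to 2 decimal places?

Segment tokens 3–16: stand, take, about, about, about, stand, rice, close, look, about, i, bird, not, until
Segment N = 14, segment V = 10.
TTR = 10 / 14 = 0.71

0.71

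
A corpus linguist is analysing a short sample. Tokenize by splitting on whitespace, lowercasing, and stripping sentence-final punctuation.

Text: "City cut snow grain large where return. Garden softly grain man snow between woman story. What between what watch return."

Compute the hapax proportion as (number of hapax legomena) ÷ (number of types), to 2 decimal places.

Frequencies: snow:2, grain:2, return:2, between:2, what:2, city:1, cut:1, large:1, where:1, garden:1, softly:1, man:1, woman:1, story:1, watch:1
Hapax count = 10; type count = 15.
Ratio = 10 / 15 = 0.67

0.67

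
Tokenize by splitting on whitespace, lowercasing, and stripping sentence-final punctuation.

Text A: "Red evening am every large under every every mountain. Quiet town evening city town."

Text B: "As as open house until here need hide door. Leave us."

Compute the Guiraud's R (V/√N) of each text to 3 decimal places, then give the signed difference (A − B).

-0.342

A: V=10, N=14, R=2.673
B: V=10, N=11, R=3.015
Difference = 2.673 − 3.015 = -0.342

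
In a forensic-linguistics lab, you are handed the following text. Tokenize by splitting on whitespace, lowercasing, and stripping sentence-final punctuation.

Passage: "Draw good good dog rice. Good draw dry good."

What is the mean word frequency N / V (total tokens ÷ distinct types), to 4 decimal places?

1.8000

N = 9 tokens, V = 5 types.
Mean frequency = N / V = 9 / 5 = 1.8000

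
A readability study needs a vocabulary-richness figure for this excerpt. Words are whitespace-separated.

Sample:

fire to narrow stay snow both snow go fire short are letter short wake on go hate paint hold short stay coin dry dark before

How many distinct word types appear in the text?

19

Distinct types: {are, before, both, coin, dark, dry, fire, go, hate, hold, letter, narrow, on, paint, short, snow, stay, to, wake}
V = 19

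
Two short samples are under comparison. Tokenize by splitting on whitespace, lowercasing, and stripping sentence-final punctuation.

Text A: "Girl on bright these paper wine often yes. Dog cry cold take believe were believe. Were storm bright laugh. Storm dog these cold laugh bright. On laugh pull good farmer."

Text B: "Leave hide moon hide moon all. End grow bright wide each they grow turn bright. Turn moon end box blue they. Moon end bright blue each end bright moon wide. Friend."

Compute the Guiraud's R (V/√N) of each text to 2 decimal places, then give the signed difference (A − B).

A: V=19, N=30, R=3.47
B: V=14, N=31, R=2.51
Difference = 3.47 − 2.51 = 0.96

0.96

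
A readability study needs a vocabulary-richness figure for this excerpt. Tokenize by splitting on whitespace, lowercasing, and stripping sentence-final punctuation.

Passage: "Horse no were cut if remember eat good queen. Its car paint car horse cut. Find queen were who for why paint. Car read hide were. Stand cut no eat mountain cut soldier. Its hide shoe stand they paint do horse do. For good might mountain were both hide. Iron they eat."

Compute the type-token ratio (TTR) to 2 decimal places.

N = 52 tokens, V = 27 types.
TTR = V / N = 27 / 52 = 0.52

0.52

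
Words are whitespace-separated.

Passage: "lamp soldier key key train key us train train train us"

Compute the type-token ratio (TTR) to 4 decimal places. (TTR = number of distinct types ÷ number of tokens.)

N = 11 tokens, V = 5 types.
TTR = V / N = 5 / 11 = 0.4545

0.4545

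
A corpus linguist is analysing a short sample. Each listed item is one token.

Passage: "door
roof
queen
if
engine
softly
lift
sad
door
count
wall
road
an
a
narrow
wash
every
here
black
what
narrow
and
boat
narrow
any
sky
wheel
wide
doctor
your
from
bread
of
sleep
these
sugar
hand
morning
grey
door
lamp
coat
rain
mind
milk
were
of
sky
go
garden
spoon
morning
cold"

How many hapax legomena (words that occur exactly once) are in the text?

41

Frequencies: door:3, narrow:3, sky:2, of:2, morning:2, roof:1, queen:1, if:1, engine:1, softly:1, lift:1, sad:1, count:1, wall:1, road:1, an:1, a:1, wash:1, every:1, here:1, … (26 more, each freq 1)
Hapax (freq=1): a, an, and, any, black, boat, bread, coat, cold, count, doctor, engine, every, from, garden, go, grey, hand, here, if, lamp, lift, milk, mind, queen, rain, road, roof, sad, sleep, softly, spoon, sugar, these, wall, wash, were, what, wheel, wide, your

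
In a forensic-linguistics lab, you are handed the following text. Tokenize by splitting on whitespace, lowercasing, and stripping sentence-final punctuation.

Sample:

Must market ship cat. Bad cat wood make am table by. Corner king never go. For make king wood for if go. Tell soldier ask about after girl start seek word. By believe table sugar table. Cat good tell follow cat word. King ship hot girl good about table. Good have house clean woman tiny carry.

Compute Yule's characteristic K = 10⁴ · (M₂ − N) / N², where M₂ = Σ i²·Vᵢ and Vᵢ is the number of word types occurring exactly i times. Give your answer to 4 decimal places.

Frequencies: cat:4, table:4, king:3, good:3, ship:2, wood:2, make:2, by:2, go:2, for:2, tell:2, about:2, girl:2, word:2, must:1, market:1, bad:1, am:1, corner:1, never:1, … (16 more, each freq 1)
N = 56. Frequency spectrum: V_1=22, V_2=10, V_3=2, V_4=2
M₂ = 1²·22 + 2²·10 + 3²·2 + 4²·2 = 112
K = 10000 × (112 − 56) / 56² = 178.5714

178.5714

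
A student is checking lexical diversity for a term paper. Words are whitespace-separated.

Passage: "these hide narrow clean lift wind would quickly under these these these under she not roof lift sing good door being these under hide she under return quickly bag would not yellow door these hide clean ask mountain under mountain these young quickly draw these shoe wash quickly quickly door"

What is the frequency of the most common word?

8

Frequencies: these:8, quickly:5, under:5, hide:3, door:3, clean:2, lift:2, would:2, she:2, not:2, mountain:2, narrow:1, wind:1, roof:1, sing:1, good:1, being:1, return:1, bag:1, yellow:1, … (5 more, each freq 1)
Most common: 'these' with frequency 8.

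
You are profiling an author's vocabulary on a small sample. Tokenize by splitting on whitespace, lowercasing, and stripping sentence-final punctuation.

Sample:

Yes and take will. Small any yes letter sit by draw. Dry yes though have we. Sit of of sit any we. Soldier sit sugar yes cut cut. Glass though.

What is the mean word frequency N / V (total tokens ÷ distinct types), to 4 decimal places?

1.5789

N = 30 tokens, V = 19 types.
Mean frequency = N / V = 30 / 19 = 1.5789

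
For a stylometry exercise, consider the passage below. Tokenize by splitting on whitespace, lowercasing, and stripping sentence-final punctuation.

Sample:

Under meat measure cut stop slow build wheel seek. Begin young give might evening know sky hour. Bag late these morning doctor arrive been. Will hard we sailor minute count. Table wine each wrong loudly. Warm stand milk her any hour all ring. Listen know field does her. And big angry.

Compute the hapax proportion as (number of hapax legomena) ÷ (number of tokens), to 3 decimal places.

Frequencies: know:2, hour:2, her:2, under:1, meat:1, measure:1, cut:1, stop:1, slow:1, build:1, wheel:1, seek:1, begin:1, young:1, give:1, might:1, evening:1, sky:1, bag:1, late:1, … (28 more, each freq 1)
Hapax count = 45; token count = 51.
Ratio = 45 / 51 = 0.882

0.882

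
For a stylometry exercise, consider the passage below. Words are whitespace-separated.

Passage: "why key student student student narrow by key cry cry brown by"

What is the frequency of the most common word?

3

Frequencies: student:3, key:2, by:2, cry:2, why:1, narrow:1, brown:1
Most common: 'student' with frequency 3.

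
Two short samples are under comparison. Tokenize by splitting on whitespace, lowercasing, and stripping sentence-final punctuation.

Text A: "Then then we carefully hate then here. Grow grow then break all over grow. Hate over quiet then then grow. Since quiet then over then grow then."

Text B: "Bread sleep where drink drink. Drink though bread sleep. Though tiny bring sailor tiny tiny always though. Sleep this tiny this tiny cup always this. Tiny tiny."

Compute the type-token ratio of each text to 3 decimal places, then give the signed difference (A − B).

0.000

TTR(A) = 11/27 = 0.407
TTR(B) = 11/27 = 0.407
Difference = 0.407 − 0.407 = 0.000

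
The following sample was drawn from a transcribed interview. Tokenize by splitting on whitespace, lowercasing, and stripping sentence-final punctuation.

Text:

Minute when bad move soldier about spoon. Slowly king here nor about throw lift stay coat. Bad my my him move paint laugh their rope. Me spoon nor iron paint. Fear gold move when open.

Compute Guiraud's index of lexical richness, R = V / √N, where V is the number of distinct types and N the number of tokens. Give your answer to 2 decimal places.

N = 35, V = 26.
√N = 5.916080
R = 26 / 5.916080 = 4.39

4.39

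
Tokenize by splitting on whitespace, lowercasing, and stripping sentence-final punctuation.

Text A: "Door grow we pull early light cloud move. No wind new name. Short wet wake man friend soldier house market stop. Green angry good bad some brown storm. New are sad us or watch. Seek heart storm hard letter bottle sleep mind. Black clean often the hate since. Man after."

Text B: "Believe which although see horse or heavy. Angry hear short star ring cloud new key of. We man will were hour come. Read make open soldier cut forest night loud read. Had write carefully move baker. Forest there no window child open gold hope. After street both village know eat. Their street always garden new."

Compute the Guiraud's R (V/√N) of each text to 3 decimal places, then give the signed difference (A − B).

-0.095

A: V=47, N=50, R=6.647
B: V=50, N=55, R=6.742
Difference = 6.647 − 6.742 = -0.095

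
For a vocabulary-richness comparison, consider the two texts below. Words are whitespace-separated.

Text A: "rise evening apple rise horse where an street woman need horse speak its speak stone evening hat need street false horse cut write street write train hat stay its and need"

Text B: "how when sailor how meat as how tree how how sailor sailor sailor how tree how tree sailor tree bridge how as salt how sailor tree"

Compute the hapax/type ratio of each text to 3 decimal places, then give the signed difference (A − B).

0.026

A: hapax=10, V=19, ratio=0.526
B: hapax=4, V=8, ratio=0.500
Difference = 0.526 − 0.500 = 0.026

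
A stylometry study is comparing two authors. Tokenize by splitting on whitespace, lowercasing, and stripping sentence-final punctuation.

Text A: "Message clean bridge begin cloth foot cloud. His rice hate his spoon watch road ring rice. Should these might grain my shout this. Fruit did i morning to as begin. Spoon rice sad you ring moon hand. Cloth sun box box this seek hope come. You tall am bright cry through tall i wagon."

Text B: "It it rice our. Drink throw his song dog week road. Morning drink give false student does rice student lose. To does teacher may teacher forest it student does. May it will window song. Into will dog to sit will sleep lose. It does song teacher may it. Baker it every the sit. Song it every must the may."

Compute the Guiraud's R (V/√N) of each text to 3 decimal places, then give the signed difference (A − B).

A: V=42, N=54, R=5.715
B: V=29, N=59, R=3.775
Difference = 5.715 − 3.775 = 1.940

1.940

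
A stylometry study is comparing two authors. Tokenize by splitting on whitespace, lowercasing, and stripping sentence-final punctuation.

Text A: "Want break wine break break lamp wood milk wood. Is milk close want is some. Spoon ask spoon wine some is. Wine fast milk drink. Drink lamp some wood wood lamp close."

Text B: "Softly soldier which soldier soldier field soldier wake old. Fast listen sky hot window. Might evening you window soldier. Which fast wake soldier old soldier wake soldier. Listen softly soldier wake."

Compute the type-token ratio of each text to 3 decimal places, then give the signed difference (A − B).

TTR(A) = 13/32 = 0.406
TTR(B) = 14/31 = 0.452
Difference = 0.406 − 0.452 = -0.046

-0.046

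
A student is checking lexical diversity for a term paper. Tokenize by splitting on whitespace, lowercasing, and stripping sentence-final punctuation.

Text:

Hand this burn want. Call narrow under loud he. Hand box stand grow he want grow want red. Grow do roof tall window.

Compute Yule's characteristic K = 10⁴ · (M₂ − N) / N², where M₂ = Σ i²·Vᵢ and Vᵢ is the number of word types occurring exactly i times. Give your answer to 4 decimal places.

302.4575

Frequencies: want:3, grow:3, hand:2, he:2, this:1, burn:1, call:1, narrow:1, under:1, loud:1, box:1, stand:1, red:1, do:1, roof:1, tall:1, window:1
N = 23. Frequency spectrum: V_1=13, V_2=2, V_3=2
M₂ = 1²·13 + 2²·2 + 3²·2 = 39
K = 10000 × (39 − 23) / 23² = 302.4575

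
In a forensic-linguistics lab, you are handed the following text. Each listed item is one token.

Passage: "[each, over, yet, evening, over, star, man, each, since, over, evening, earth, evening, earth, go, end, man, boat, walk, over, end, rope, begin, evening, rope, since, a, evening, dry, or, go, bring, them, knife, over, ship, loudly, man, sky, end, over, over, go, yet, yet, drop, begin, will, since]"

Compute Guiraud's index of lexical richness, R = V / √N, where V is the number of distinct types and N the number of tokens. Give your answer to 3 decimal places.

N = 49, V = 25.
√N = 7.000000
R = 25 / 7.000000 = 3.571

3.571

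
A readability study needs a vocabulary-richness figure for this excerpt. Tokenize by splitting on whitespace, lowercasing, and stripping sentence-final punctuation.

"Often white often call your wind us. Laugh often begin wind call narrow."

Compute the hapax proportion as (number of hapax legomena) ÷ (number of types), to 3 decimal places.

Frequencies: often:3, call:2, wind:2, white:1, your:1, us:1, laugh:1, begin:1, narrow:1
Hapax count = 6; type count = 9.
Ratio = 6 / 9 = 0.667

0.667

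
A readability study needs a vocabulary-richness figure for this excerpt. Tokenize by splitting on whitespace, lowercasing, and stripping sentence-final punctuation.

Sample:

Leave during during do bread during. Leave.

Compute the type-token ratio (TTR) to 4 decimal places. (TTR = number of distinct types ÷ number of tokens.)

N = 7 tokens, V = 4 types.
TTR = V / N = 4 / 7 = 0.5714

0.5714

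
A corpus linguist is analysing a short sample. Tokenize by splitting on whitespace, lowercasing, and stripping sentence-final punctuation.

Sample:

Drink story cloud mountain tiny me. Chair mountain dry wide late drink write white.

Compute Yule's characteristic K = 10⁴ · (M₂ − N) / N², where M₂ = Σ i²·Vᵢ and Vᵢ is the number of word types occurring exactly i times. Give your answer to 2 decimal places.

Frequencies: drink:2, mountain:2, story:1, cloud:1, tiny:1, me:1, chair:1, dry:1, wide:1, late:1, write:1, white:1
N = 14. Frequency spectrum: V_1=10, V_2=2
M₂ = 1²·10 + 2²·2 = 18
K = 10000 × (18 − 14) / 14² = 204.08

204.08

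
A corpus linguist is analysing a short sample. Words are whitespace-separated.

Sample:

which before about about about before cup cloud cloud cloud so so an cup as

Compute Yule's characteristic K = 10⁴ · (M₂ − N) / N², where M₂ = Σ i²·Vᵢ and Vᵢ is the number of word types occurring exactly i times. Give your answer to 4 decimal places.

800.0000

Frequencies: about:3, cloud:3, before:2, cup:2, so:2, which:1, an:1, as:1
N = 15. Frequency spectrum: V_1=3, V_2=3, V_3=2
M₂ = 1²·3 + 2²·3 + 3²·2 = 33
K = 10000 × (33 − 15) / 15² = 800.0000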